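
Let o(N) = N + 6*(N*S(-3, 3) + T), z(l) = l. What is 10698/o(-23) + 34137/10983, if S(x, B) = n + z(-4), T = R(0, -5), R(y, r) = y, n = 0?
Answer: 45184869/1936669 ≈ 23.331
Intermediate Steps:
T = 0
S(x, B) = -4 (S(x, B) = 0 - 4 = -4)
o(N) = -23*N (o(N) = N + 6*(N*(-4) + 0) = N + 6*(-4*N + 0) = N + 6*(-4*N) = N - 24*N = -23*N)
10698/o(-23) + 34137/10983 = 10698/((-23*(-23))) + 34137/10983 = 10698/529 + 34137*(1/10983) = 10698*(1/529) + 11379/3661 = 10698/529 + 11379/3661 = 45184869/1936669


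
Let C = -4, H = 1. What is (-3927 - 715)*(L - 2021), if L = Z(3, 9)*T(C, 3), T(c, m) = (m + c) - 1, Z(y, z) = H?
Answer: 9390766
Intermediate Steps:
Z(y, z) = 1
T(c, m) = -1 + c + m (T(c, m) = (c + m) - 1 = -1 + c + m)
L = -2 (L = 1*(-1 - 4 + 3) = 1*(-2) = -2)
(-3927 - 715)*(L - 2021) = (-3927 - 715)*(-2 - 2021) = -4642*(-2023) = 9390766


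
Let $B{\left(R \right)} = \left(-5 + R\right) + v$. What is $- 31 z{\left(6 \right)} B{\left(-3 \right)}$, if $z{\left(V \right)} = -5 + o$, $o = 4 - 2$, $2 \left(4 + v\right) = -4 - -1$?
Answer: $- \frac{2511}{2} \approx -1255.5$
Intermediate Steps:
$v = - \frac{11}{2}$ ($v = -4 + \frac{-4 - -1}{2} = -4 + \frac{-4 + 1}{2} = -4 + \frac{1}{2} \left(-3\right) = -4 - \frac{3}{2} = - \frac{11}{2} \approx -5.5$)
$o = 2$ ($o = 4 - 2 = 2$)
$z{\left(V \right)} = -3$ ($z{\left(V \right)} = -5 + 2 = -3$)
$B{\left(R \right)} = - \frac{21}{2} + R$ ($B{\left(R \right)} = \left(-5 + R\right) - \frac{11}{2} = - \frac{21}{2} + R$)
$- 31 z{\left(6 \right)} B{\left(-3 \right)} = - 31 \left(- 3 \left(- \frac{21}{2} - 3\right)\right) = - 31 \left(\left(-3\right) \left(- \frac{27}{2}\right)\right) = \left(-31\right) \frac{81}{2} = - \frac{2511}{2}$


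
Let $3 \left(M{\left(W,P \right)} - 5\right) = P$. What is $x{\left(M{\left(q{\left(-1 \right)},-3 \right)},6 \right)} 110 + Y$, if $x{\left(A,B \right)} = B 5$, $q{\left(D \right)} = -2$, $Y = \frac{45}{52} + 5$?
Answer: $\frac{171905}{52} \approx 3305.9$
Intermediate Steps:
$Y = \frac{305}{52}$ ($Y = 45 \cdot \frac{1}{52} + 5 = \frac{45}{52} + 5 = \frac{305}{52} \approx 5.8654$)
$M{\left(W,P \right)} = 5 + \frac{P}{3}$
$x{\left(A,B \right)} = 5 B$
$x{\left(M{\left(q{\left(-1 \right)},-3 \right)},6 \right)} 110 + Y = 5 \cdot 6 \cdot 110 + \frac{305}{52} = 30 \cdot 110 + \frac{305}{52} = 3300 + \frac{305}{52} = \frac{171905}{52}$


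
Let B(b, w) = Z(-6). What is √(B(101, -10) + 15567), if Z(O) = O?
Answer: 3*√1729 ≈ 124.74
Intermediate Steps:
B(b, w) = -6
√(B(101, -10) + 15567) = √(-6 + 15567) = √15561 = 3*√1729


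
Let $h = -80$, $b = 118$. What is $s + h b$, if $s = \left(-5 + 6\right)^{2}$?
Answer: $-9439$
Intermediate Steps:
$s = 1$ ($s = 1^{2} = 1$)
$s + h b = 1 - 9440 = -9439$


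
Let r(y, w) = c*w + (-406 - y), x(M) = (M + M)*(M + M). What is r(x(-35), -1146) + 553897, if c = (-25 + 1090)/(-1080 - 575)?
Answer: 181827719/331 ≈ 5.4933e+5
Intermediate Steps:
x(M) = 4*M² (x(M) = (2*M)*(2*M) = 4*M²)
c = -213/331 (c = 1065/(-1655) = 1065*(-1/1655) = -213/331 ≈ -0.64350)
r(y, w) = -406 - y - 213*w/331 (r(y, w) = -213*w/331 + (-406 - y) = -406 - y - 213*w/331)
r(x(-35), -1146) + 553897 = (-406 - 4*(-35)² - 213/331*(-1146)) + 553897 = (-406 - 4*1225 + 244098/331) + 553897 = (-406 - 1*4900 + 244098/331) + 553897 = (-406 - 4900 + 244098/331) + 553897 = -1512188/331 + 553897 = 181827719/331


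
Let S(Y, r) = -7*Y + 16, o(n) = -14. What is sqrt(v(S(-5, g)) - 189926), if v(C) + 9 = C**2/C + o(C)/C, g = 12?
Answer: I*sqrt(493888998)/51 ≈ 435.76*I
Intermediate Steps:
S(Y, r) = 16 - 7*Y
v(C) = -9 + C - 14/C (v(C) = -9 + (C**2/C - 14/C) = -9 + (C - 14/C) = -9 + C - 14/C)
sqrt(v(S(-5, g)) - 189926) = sqrt((-9 + (16 - 7*(-5)) - 14/(16 - 7*(-5))) - 189926) = sqrt((-9 + (16 + 35) - 14/(16 + 35)) - 189926) = sqrt((-9 + 51 - 14/51) - 189926) = sqrt(2128/51 - 189926) = sqrt(-9684098/51) = I*sqrt(493888998)/51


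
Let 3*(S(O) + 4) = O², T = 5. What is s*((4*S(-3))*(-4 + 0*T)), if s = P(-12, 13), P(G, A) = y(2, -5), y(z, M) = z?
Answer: 32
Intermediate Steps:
S(O) = -4 + O²/3
P(G, A) = 2
s = 2
s*((4*S(-3))*(-4 + 0*T)) = 2*((4*(-4 + (⅓)*(-3)²))*(-4 + 0*5)) = 2*((4*(-4 + (⅓)*9))*(-4 + 0)) = 2*((4*(-4 + 3))*(-4)) = 2*((4*(-1))*(-4)) = 2*(-4*(-4)) = 2*16 = 32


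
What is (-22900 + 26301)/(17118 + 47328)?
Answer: 3401/64446 ≈ 0.052773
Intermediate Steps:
(-22900 + 26301)/(17118 + 47328) = 3401/64446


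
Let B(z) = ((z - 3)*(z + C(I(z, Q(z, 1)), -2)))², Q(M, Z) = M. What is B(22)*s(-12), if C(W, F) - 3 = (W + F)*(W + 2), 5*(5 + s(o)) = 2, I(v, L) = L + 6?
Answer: -1076110315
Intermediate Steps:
I(v, L) = 6 + L
s(o) = -23/5 (s(o) = -5 + (⅕)*2 = -5 + ⅖ = -23/5)
C(W, F) = 3 + (2 + W)*(F + W) (C(W, F) = 3 + (W + F)*(W + 2) = 3 + (F + W)*(2 + W) = 3 + (2 + W)*(F + W))
B(z) = (-3 + z)²*(-1 + z + (6 + z)²)² (B(z) = ((z - 3)*(z + (3 + (6 + z)² + 2*(-2) + 2*(6 + z) - 2*(6 + z))))² = ((-3 + z)*(z + (3 + (6 + z)² - 4 + (12 + 2*z) + (-12 - 2*z))))² = ((-3 + z)*(z + (-1 + (6 + z)²)))² = ((-3 + z)*(-1 + z + (6 + z)²))² = (-3 + z)²*(-1 + z + (6 + z)²)²)
B(22)*s(-12) = ((-3 + 22)²*(-1 + 22 + (6 + 22)²)²)*(-23/5) = (19²*(-1 + 22 + 28²)²)*(-23/5) = (361*(-1 + 22 + 784)²)*(-23/5) = (361*805²)*(-23/5) = (361*648025)*(-23/5) = 233937025*(-23/5) = -1076110315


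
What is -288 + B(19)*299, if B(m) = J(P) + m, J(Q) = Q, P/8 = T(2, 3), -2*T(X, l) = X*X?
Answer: 609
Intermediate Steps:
T(X, l) = -X**2/2 (T(X, l) = -X*X/2 = -X**2/2)
P = -16 (P = 8*(-1/2*2**2) = 8*(-1/2*4) = 8*(-2) = -16)
B(m) = -16 + m
-288 + B(19)*299 = -288 + (-16 + 19)*299 = -288 + 3*299 = -288 + 897 = 609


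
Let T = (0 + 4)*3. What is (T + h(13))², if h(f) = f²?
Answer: 32761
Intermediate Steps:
T = 12 (T = 4*3 = 12)
(T + h(13))² = (12 + 13²)² = (12 + 169)² = 181² = 32761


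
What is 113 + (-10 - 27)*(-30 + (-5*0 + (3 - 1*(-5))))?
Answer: 927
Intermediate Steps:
113 + (-10 - 27)*(-30 + (-5*0 + (3 - 1*(-5)))) = 113 - 37*(-30 + (0 + (3 + 5))) = 113 - 37*(-30 + (0 + 8)) = 113 - 37*(-30 + 8) = 113 - 37*(-22) = 113 + 814 = 927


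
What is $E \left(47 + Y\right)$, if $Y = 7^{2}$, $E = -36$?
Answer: $-3456$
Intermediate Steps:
$Y = 49$
$E \left(47 + Y\right) = - 36 \left(47 + 49\right) = \left(-36\right) 96 = -3456$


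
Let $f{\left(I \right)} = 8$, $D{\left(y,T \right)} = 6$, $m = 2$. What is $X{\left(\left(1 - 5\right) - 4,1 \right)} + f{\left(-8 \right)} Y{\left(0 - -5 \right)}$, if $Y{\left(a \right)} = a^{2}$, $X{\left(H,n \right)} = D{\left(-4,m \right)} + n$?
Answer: $207$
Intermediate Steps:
$X{\left(H,n \right)} = 6 + n$
$X{\left(\left(1 - 5\right) - 4,1 \right)} + f{\left(-8 \right)} Y{\left(0 - -5 \right)} = \left(6 + 1\right) + 8 \left(0 - -5\right)^{2} = 7 + 8 \left(0 + 5\right)^{2} = 7 + 8 \cdot 5^{2} = 7 + 8 \cdot 25 = 7 + 200 = 207$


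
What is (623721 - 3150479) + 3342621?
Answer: 815863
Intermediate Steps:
(623721 - 3150479) + 3342621 = -2526758 + 3342621 = 815863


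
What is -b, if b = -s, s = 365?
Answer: 365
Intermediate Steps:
b = -365 (b = -1*365 = -365)
-b = -1*(-365) = 365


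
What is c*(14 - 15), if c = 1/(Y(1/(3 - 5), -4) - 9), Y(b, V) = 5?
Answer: 1/4 ≈ 0.25000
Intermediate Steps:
c = -1/4 (c = 1/(5 - 9) = 1/(-4) = -1/4 ≈ -0.25000)
c*(14 - 15) = -(14 - 15)/4 = -1/4*(-1) = 1/4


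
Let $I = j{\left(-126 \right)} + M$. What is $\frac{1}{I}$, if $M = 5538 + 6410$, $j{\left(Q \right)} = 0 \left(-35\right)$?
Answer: $\frac{1}{11948} \approx 8.3696 \cdot 10^{-5}$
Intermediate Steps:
$j{\left(Q \right)} = 0$
$M = 11948$
$I = 11948$ ($I = 0 + 11948 = 11948$)
$\frac{1}{I} = \frac{1}{11948}$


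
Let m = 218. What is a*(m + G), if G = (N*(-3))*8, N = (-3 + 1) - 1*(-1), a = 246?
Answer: 59532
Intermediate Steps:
N = -1 (N = -2 + 1 = -1)
G = 24 (G = -1*(-3)*8 = 3*8 = 24)
a*(m + G) = 246*(218 + 24) = 246*242 = 59532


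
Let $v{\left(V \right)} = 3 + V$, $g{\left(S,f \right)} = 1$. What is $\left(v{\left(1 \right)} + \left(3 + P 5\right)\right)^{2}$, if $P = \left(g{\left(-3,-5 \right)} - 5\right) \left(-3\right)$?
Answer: $4489$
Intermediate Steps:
$P = 12$ ($P = \left(1 - 5\right) \left(-3\right) = \left(-4\right) \left(-3\right) = 12$)
$\left(v{\left(1 \right)} + \left(3 + P 5\right)\right)^{2} = \left(\left(3 + 1\right) + \left(3 + 12 \cdot 5\right)\right)^{2} = \left(4 + \left(3 + 60\right)\right)^{2} = \left(4 + 63\right)^{2} = 67^{2} = 4489$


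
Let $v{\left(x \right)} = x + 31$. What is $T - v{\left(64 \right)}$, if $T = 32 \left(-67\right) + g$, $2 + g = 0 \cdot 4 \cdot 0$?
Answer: $-2241$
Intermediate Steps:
$g = -2$ ($g = -2 + 0 \cdot 4 \cdot 0 = -2 + 0 \cdot 0 = -2 + 0 = -2$)
$T = -2146$ ($T = 32 \left(-67\right) - 2 = -2144 - 2 = -2146$)
$v{\left(x \right)} = 31 + x$
$T - v{\left(64 \right)} = -2146 - \left(31 + 64\right) = -2146 - 95 = -2241$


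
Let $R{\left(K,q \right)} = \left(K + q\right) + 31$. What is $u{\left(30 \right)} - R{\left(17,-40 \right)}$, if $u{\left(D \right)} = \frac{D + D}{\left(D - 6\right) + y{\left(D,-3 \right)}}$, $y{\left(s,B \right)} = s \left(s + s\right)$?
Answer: $- \frac{1211}{152} \approx -7.9671$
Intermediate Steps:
$y{\left(s,B \right)} = 2 s^{2}$ ($y{\left(s,B \right)} = s 2 s = 2 s^{2}$)
$R{\left(K,q \right)} = 31 + K + q$
$u{\left(D \right)} = \frac{2 D}{-6 + D + 2 D^{2}}$ ($u{\left(D \right)} = \frac{D + D}{\left(D - 6\right) + 2 D^{2}} = \frac{2 D}{\left(-6 + D\right) + 2 D^{2}} = \frac{2 D}{-6 + D + 2 D^{2}}$)
$u{\left(30 \right)} - R{\left(17,-40 \right)} = 2 \cdot 30 \frac{1}{-6 + 30 + 2 \cdot 30^{2}} - \left(31 + 17 - 40\right) = 2 \cdot 30 \frac{1}{-6 + 30 + 2 \cdot 900} - 8 = 2 \cdot 30 \frac{1}{-6 + 30 + 1800} - 8 = 2 \cdot 30 \cdot \frac{1}{1824} - 8 = \frac{5}{152} - 8 = - \frac{1211}{152}$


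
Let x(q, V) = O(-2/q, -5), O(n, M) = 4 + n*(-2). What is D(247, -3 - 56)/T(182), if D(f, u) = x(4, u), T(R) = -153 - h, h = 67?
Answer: -1/44 ≈ -0.022727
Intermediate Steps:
T(R) = -220 (T(R) = -153 - 1*67 = -153 - 67 = -220)
O(n, M) = 4 - 2*n
x(q, V) = 4 + 4/q (x(q, V) = 4 - (-4)/q = 4 + 4/q)
D(f, u) = 5 (D(f, u) = 4 + 4/4 = 4 + 4*(1/4) = 4 + 1 = 5)
D(247, -3 - 56)/T(182) = 5/(-220) = 5*(-1/220) = -1/44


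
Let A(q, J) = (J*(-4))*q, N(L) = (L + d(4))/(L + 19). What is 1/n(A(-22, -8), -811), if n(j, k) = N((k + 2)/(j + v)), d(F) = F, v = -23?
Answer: 4874/1239 ≈ 3.9338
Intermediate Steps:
N(L) = (4 + L)/(19 + L) (N(L) = (L + 4)/(L + 19) = (4 + L)/(19 + L))
A(q, J) = -4*J*q (A(q, J) = (-4*J)*q = -4*J*q)
n(j, k) = (4 + (2 + k)/(-23 + j))/(19 + (2 + k)/(-23 + j)) (n(j, k) = (4 + (k + 2)/(j - 23))/(19 + (k + 2)/(j - 23)) = (4 + (2 + k)/(-23 + j))/(19 + (2 + k)/(-23 + j)))
1/n(A(-22, -8), -811) = 1/((-90 - 811 + 4*(-4*(-8)*(-22)))/(-435 - 811 + 19*(-4*(-8)*(-22)))) = 1/((-90 - 811 + 4*(-704))/(-435 - 811 + 19*(-704))) = 1/((-90 - 811 - 2816)/(-435 - 811 - 13376)) = 1/(-3717/(-14622)) = 1/(-1/14622*(-3717)) = 1/(1239/4874) = 4874/1239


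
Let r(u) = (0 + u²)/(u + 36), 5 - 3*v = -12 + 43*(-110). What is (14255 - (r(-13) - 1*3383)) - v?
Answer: 1107334/69 ≈ 16048.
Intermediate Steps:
v = 4747/3 (v = 5/3 - (-12 + 43*(-110))/3 = 5/3 - (-12 - 4730)/3 = 5/3 - ⅓*(-4742) = 5/3 + 4742/3 = 4747/3 ≈ 1582.3)
r(u) = u²/(36 + u)
(14255 - (r(-13) - 1*3383)) - v = (14255 - ((-13)²/(36 - 13) - 1*3383)) - 1*4747/3 = (14255 - (169/23 - 3383)) - 4747/3 = (14255 - 1*(-77640/23)) - 4747/3 = (14255 + 77640/23) - 4747/3 = 405505/23 - 4747/3 = 1107334/69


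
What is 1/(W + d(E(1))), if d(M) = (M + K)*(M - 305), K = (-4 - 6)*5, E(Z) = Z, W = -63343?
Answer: -1/48447 ≈ -2.0641e-5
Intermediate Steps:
K = -50 (K = -10*5 = -50)
d(M) = (-305 + M)*(-50 + M) (d(M) = (M - 50)*(M - 305) = (-50 + M)*(-305 + M) = (-305 + M)*(-50 + M))
1/(W + d(E(1))) = 1/(-63343 + (15250 + 1**2 - 355*1)) = 1/(-63343 + (15250 + 1 - 355)) = 1/(-63343 + 14896) = 1/(-48447) = -1/48447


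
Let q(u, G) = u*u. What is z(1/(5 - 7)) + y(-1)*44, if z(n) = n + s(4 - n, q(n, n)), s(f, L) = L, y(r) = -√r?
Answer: -¼ - 44*I ≈ -0.25 - 44.0*I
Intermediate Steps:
q(u, G) = u²
z(n) = n + n²
z(1/(5 - 7)) + y(-1)*44 = (1 + 1/(5 - 7))/(5 - 7) - √(-1)*44 = (1 + 1/(-2))/(-2) - I*44 = -(1 - ½)/2 - 44*I = -½*½ - 44*I = -¼ - 44*I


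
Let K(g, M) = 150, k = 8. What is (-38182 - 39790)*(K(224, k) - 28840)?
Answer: 2237016680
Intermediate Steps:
(-38182 - 39790)*(K(224, k) - 28840) = (-38182 - 39790)*(150 - 28840) = -77972*(-28690) = 2237016680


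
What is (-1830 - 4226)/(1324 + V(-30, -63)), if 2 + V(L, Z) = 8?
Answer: -3028/665 ≈ -4.5534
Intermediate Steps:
V(L, Z) = 6 (V(L, Z) = -2 + 8 = 6)
(-1830 - 4226)/(1324 + V(-30, -63)) = (-1830 - 4226)/(1324 + 6) = -6056/1330 = -6056*1/1330 = -3028/665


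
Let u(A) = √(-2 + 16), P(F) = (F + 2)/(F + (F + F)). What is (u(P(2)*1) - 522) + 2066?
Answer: 1544 + √14 ≈ 1547.7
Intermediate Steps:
P(F) = (2 + F)/(3*F) (P(F) = (2 + F)/(F + 2*F) = (2 + F)/((3*F)) = (2 + F)*(1/(3*F)) = (2 + F)/(3*F))
u(A) = √14
(u(P(2)*1) - 522) + 2066 = (√14 - 522) + 2066 = (-522 + √14) + 2066 = 1544 + √14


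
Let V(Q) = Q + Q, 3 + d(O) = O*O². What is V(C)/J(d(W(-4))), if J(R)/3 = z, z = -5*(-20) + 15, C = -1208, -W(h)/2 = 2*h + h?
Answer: -2416/345 ≈ -7.0029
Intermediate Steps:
W(h) = -6*h (W(h) = -2*(2*h + h) = -6*h)
d(O) = -3 + O³ (d(O) = -3 + O*O² = -3 + O³)
z = 115 (z = 100 + 15 = 115)
J(R) = 345 (J(R) = 3*115 = 345)
V(Q) = 2*Q
V(C)/J(d(W(-4))) = (2*(-1208))/345 = -2416*1/345 = -2416/345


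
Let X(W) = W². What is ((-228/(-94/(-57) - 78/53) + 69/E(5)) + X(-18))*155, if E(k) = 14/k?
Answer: -68072280/469 ≈ -1.4514e+5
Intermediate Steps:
((-228/(-94/(-57) - 78/53) + 69/E(5)) + X(-18))*155 = ((-228/(-94/(-57) - 78/53) + 69/((14/5))) + (-18)²)*155 = ((-228/(-94*(-1/57) - 78*1/53) + 69/((14*(⅕)))) + 324)*155 = ((-228/(94/57 - 78/53) + 69/(14/5)) + 324)*155 = ((-228/536/3021 + 69*(5/14)) + 324)*155 = ((-228*3021/536 + 345/14) + 324)*155 = ((-172197/134 + 345/14) + 324)*155 = (-591132/469 + 324)*155 = -439176/469*155 = -68072280/469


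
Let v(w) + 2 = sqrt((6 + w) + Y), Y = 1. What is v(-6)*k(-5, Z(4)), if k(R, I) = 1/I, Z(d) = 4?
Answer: -1/4 ≈ -0.25000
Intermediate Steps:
k(R, I) = 1/I
v(w) = -2 + sqrt(7 + w) (v(w) = -2 + sqrt((6 + w) + 1) = -2 + sqrt(7 + w))
v(-6)*k(-5, Z(4)) = (-2 + sqrt(7 - 6))/4 = (-2 + sqrt(1))*(1/4) = (-2 + 1)*(1/4) = -1*1/4 = -1/4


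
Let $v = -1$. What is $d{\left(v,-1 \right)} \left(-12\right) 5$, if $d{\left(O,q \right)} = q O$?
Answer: $-60$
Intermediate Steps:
$d{\left(O,q \right)} = O q$
$d{\left(v,-1 \right)} \left(-12\right) 5 = \left(-1\right) \left(-1\right) \left(-12\right) 5 = 1 \left(-12\right) 5 = \left(-12\right) 5 = -60$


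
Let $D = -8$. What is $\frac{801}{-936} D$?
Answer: $\frac{89}{13} \approx 6.8462$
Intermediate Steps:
$\frac{801}{-936} D = \frac{801}{-936} \left(-8\right) = 801 \left(- \frac{1}{936}\right) \left(-8\right) = \left(- \frac{89}{104}\right) \left(-8\right) = \frac{89}{13}$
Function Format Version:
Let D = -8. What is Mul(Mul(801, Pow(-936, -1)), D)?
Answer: Rational(89, 13) ≈ 6.8462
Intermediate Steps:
Mul(Mul(801, Pow(-936, -1)), D) = Mul(Mul(801, Pow(-936, -1)), -8) = Mul(Mul(801, Rational(-1, 936)), -8) = Mul(Rational(-89, 104), -8) = Rational(89, 13)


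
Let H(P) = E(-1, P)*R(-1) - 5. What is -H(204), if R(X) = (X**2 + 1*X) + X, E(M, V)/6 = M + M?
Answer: -7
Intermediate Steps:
E(M, V) = 12*M (E(M, V) = 6*(M + M) = 6*(2*M) = 12*M)
R(X) = X**2 + 2*X (R(X) = (X**2 + X) + X = (X + X**2) + X = X**2 + 2*X)
H(P) = 7 (H(P) = (12*(-1))*(-(2 - 1)) - 5 = -(-12) - 5 = -12*(-1) - 5 = 12 - 5 = 7)
-H(204) = -1*7 = -7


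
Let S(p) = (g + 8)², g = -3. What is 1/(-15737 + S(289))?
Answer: -1/15712 ≈ -6.3646e-5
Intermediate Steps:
S(p) = 25 (S(p) = (-3 + 8)² = 5² = 25)
1/(-15737 + S(289)) = 1/(-15737 + 25) = 1/(-15712) = -1/15712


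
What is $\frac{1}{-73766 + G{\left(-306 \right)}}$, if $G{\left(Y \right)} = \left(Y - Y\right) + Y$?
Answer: $- \frac{1}{74072} \approx -1.35 \cdot 10^{-5}$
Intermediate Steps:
$G{\left(Y \right)} = Y$ ($G{\left(Y \right)} = 0 + Y = Y$)
$\frac{1}{-73766 + G{\left(-306 \right)}} = \frac{1}{-73766 - 306} = \frac{1}{-74072} = - \frac{1}{74072}$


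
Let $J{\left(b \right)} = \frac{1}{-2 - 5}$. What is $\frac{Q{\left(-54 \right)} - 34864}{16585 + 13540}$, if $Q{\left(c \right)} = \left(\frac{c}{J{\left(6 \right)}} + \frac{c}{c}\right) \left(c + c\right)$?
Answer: $- \frac{75796}{30125} \approx -2.516$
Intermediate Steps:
$J{\left(b \right)} = - \frac{1}{7}$ ($J{\left(b \right)} = \frac{1}{-7} = - \frac{1}{7}$)
$Q{\left(c \right)} = 2 c \left(1 - 7 c\right)$ ($Q{\left(c \right)} = \left(\frac{c}{- \frac{1}{7}} + \frac{c}{c}\right) \left(c + c\right) = \left(c \left(-7\right) + 1\right) 2 c = \left(- 7 c + 1\right) 2 c = \left(1 - 7 c\right) 2 c = 2 c \left(1 - 7 c\right)$)
$\frac{Q{\left(-54 \right)} - 34864}{16585 + 13540} = \frac{2 \left(-54\right) \left(1 - -378\right) - 34864}{16585 + 13540} = \frac{2 \left(-54\right) \left(1 + 378\right) - 34864}{30125} = \left(2 \left(-54\right) 379 - 34864\right) \frac{1}{30125} = \left(-40932 - 34864\right) \frac{1}{30125} = \left(-75796\right) \frac{1}{30125} = - \frac{75796}{30125}$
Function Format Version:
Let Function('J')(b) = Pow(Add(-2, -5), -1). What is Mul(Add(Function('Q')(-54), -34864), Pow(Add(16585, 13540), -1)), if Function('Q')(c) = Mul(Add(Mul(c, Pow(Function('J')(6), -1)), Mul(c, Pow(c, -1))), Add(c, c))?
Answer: Rational(-75796, 30125) ≈ -2.5160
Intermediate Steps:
Function('J')(b) = Rational(-1, 7) (Function('J')(b) = Pow(-7, -1) = Rational(-1, 7))
Function('Q')(c) = Mul(2, c, Add(1, Mul(-7, c))) (Function('Q')(c) = Mul(Add(Mul(c, Pow(Rational(-1, 7), -1)), Mul(c, Pow(c, -1))), Add(c, c)) = Mul(Add(Mul(c, -7), 1), Mul(2, c)) = Mul(Add(Mul(-7, c), 1), Mul(2, c)) = Mul(Add(1, Mul(-7, c)), Mul(2, c)) = Mul(2, c, Add(1, Mul(-7, c))))
Mul(Add(Function('Q')(-54), -34864), Pow(Add(16585, 13540), -1)) = Mul(Add(Mul(2, -54, Add(1, Mul(-7, -54))), -34864), Pow(Add(16585, 13540), -1)) = Mul(Add(Mul(2, -54, Add(1, 378)), -34864), Pow(30125, -1)) = Mul(Add(Mul(2, -54, 379), -34864), Rational(1, 30125)) = Mul(Add(-40932, -34864), Rational(1, 30125)) = Mul(-75796, Rational(1, 30125)) = Rational(-75796, 30125)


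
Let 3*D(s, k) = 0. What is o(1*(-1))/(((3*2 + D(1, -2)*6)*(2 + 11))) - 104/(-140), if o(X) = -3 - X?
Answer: 979/1365 ≈ 0.71722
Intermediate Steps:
D(s, k) = 0 (D(s, k) = (⅓)*0 = 0)
o(1*(-1))/(((3*2 + D(1, -2)*6)*(2 + 11))) - 104/(-140) = (-3 - (-1))/(((3*2 + 0*6)*(2 + 11))) - 104/(-140) = (-3 - 1*(-1))/(((6 + 0)*13)) - 104*(-1/140) = (-3 + 1)/((6*13)) + 26/35 = -2/78 + 26/35 = -2*1/78 + 26/35 = -1/39 + 26/35 = 979/1365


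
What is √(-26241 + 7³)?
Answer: I*√25898 ≈ 160.93*I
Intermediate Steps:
√(-26241 + 7³) = √(-26241 + 343) = √(-25898) = I*√25898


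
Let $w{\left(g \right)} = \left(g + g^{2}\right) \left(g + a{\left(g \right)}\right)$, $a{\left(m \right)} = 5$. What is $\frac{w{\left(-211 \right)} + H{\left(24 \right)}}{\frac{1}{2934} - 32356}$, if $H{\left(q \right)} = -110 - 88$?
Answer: $\frac{26781722172}{94932503} \approx 282.11$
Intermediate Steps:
$H{\left(q \right)} = -198$ ($H{\left(q \right)} = -110 - 88 = -198$)
$w{\left(g \right)} = \left(5 + g\right) \left(g + g^{2}\right)$ ($w{\left(g \right)} = \left(g + g^{2}\right) \left(g + 5\right) = \left(g + g^{2}\right) \left(5 + g\right) = \left(5 + g\right) \left(g + g^{2}\right)$)
$\frac{w{\left(-211 \right)} + H{\left(24 \right)}}{\frac{1}{2934} - 32356} = \frac{- 211 \left(5 + \left(-211\right)^{2} + 6 \left(-211\right)\right) - 198}{\frac{1}{2934} - 32356} = \frac{- 211 \left(5 + 44521 - 1266\right) - 198}{\frac{1}{2934} - 32356} = \frac{\left(-211\right) 43260 - 198}{- \frac{94932503}{2934}} = \left(-9127860 - 198\right) \left(- \frac{2934}{94932503}\right) = \left(-9128058\right) \left(- \frac{2934}{94932503}\right) = \frac{26781722172}{94932503}$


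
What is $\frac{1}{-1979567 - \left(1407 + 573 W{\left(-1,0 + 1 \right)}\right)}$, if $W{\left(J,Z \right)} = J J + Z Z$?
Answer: $- \frac{1}{1982120} \approx -5.0451 \cdot 10^{-7}$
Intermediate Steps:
$W{\left(J,Z \right)} = J^{2} + Z^{2}$
$\frac{1}{-1979567 - \left(1407 + 573 W{\left(-1,0 + 1 \right)}\right)} = \frac{1}{-1979567 - \left(1407 + 573 \left(\left(-1\right)^{2} + \left(0 + 1\right)^{2}\right)\right)} = \frac{1}{-1979567 - \left(1407 + 573 \left(1 + 1^{2}\right)\right)} = \frac{1}{-1979567 - \left(1407 + 573 \left(1 + 1\right)\right)} = \frac{1}{-1979567 - 2553} = \frac{1}{-1982120} = - \frac{1}{1982120}$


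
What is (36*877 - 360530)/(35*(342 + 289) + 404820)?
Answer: -328958/426905 ≈ -0.77057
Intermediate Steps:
(36*877 - 360530)/(35*(342 + 289) + 404820) = (31572 - 360530)/(35*631 + 404820) = -328958/(22085 + 404820) = -328958/426905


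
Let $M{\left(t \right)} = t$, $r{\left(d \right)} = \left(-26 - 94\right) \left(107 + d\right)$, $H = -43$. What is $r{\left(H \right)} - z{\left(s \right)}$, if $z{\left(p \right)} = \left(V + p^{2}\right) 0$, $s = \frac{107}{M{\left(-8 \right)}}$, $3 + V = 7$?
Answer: $-7680$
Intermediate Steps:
$V = 4$ ($V = -3 + 7 = 4$)
$r{\left(d \right)} = -12840 - 120 d$ ($r{\left(d \right)} = - 120 \left(107 + d\right) = -12840 - 120 d$)
$s = - \frac{107}{8}$ ($s = \frac{107}{-8} = 107 \left(- \frac{1}{8}\right) = - \frac{107}{8} \approx -13.375$)
$z{\left(p \right)} = 0$ ($z{\left(p \right)} = \left(4 + p^{2}\right) 0 = 0$)
$r{\left(H \right)} - z{\left(s \right)} = \left(-12840 - -5160\right) - 0 = \left(-12840 + 5160\right) + 0 = -7680 + 0 = -7680$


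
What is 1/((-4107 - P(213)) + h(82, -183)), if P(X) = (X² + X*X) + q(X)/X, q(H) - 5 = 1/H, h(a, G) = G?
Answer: -45369/4311326398 ≈ -1.0523e-5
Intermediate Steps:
q(H) = 5 + 1/H
P(X) = 2*X² + (5 + 1/X)/X (P(X) = (X² + X*X) + (5 + 1/X)/X = (X² + X²) + (5 + 1/X)/X = 2*X² + (5 + 1/X)/X)
1/((-4107 - P(213)) + h(82, -183)) = 1/((-4107 - (1 + 2*213⁴ + 5*213)/213²) - 183) = 1/((-4107 - (1 + 2*2058346161 + 1065)/45369) - 183) = 1/((-4107 - (1 + 4116692322 + 1065)/45369) - 183) = 1/((-4107 - 4116693388/45369) - 183) = 1/(-4303023871/45369 - 183) = 1/(-4311326398/45369) = -45369/4311326398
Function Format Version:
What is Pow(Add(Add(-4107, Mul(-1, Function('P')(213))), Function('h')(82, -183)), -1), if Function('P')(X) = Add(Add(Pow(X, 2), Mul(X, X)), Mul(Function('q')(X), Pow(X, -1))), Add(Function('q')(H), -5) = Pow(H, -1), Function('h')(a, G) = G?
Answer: Rational(-45369, 4311326398) ≈ -1.0523e-5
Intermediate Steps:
Function('q')(H) = Add(5, Pow(H, -1))
Function('P')(X) = Add(Mul(2, Pow(X, 2)), Mul(Pow(X, -1), Add(5, Pow(X, -1)))) (Function('P')(X) = Add(Add(Pow(X, 2), Mul(X, X)), Mul(Add(5, Pow(X, -1)), Pow(X, -1))) = Add(Add(Pow(X, 2), Pow(X, 2)), Mul(Pow(X, -1), Add(5, Pow(X, -1)))) = Add(Mul(2, Pow(X, 2)), Mul(Pow(X, -1), Add(5, Pow(X, -1)))))
Pow(Add(Add(-4107, Mul(-1, Function('P')(213))), Function('h')(82, -183)), -1) = Pow(Add(Add(-4107, Mul(-1, Mul(Pow(213, -2), Add(1, Mul(2, Pow(213, 4)), Mul(5, 213))))), -183), -1) = Pow(Add(Add(-4107, Mul(-1, Mul(Rational(1, 45369), Add(1, Mul(2, 2058346161), 1065)))), -183), -1) = Pow(Add(Add(-4107, Mul(-1, Mul(Rational(1, 45369), Add(1, 4116692322, 1065)))), -183), -1) = Pow(Add(Add(-4107, Mul(-1, Mul(Rational(1, 45369), 4116693388))), -183), -1) = Pow(Add(Add(-4107, Mul(-1, Rational(4116693388, 45369))), -183), -1) = Pow(Add(Add(-4107, Rational(-4116693388, 45369)), -183), -1) = Pow(Add(Rational(-4303023871, 45369), -183), -1) = Pow(Rational(-4311326398, 45369), -1) = Rational(-45369, 4311326398)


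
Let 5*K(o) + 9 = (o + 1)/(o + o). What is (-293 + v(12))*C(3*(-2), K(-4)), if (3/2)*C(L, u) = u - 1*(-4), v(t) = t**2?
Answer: -13559/60 ≈ -225.98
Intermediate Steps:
K(o) = -9/5 + (1 + o)/(10*o) (K(o) = -9/5 + ((o + 1)/(o + o))/5 = -9/5 + ((1 + o)/((2*o)))/5 = -9/5 + ((1 + o)*(1/(2*o)))/5 = -9/5 + ((1 + o)/(2*o))/5 = -9/5 + (1 + o)/(10*o))
C(L, u) = 8/3 + 2*u/3 (C(L, u) = 2*(u - 1*(-4))/3 = 2*(u + 4)/3 = 2*(4 + u)/3 = 8/3 + 2*u/3)
(-293 + v(12))*C(3*(-2), K(-4)) = (-293 + 12**2)*(8/3 + 2*((1/10)*(1 - 17*(-4))/(-4))/3) = (-293 + 144)*(8/3 + 2*((1/10)*(-1/4)*(1 + 68))/3) = -149*(8/3 + 2*((1/10)*(-1/4)*69)/3) = -149*(8/3 + (2/3)*(-69/40)) = -149*(8/3 - 23/20) = -149*91/60 = -13559/60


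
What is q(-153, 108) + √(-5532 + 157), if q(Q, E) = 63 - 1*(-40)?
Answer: 103 + 5*I*√215 ≈ 103.0 + 73.314*I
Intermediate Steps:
q(Q, E) = 103 (q(Q, E) = 63 + 40 = 103)
q(-153, 108) + √(-5532 + 157) = 103 + √(-5532 + 157) = 103 + √(-5375) = 103 + 5*I*√215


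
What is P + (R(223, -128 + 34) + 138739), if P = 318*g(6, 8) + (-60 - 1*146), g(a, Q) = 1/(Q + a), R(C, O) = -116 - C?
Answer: 967517/7 ≈ 1.3822e+5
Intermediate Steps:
P = -1283/7 (P = 318/(8 + 6) + (-60 - 1*146) = 318/14 + (-60 - 146) = 318*(1/14) - 206 = 159/7 - 206 = -1283/7 ≈ -183.29)
P + (R(223, -128 + 34) + 138739) = -1283/7 + ((-116 - 1*223) + 138739) = -1283/7 + ((-116 - 223) + 138739) = -1283/7 + (-339 + 138739) = -1283/7 + 138400 = 967517/7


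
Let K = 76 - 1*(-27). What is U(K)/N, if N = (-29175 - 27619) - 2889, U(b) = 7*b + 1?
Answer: -722/59683 ≈ -0.012097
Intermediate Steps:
K = 103 (K = 76 + 27 = 103)
U(b) = 1 + 7*b
N = -59683 (N = -56794 - 2889 = -59683)
U(K)/N = (1 + 7*103)/(-59683) = (1 + 721)*(-1/59683) = 722*(-1/59683) = -722/59683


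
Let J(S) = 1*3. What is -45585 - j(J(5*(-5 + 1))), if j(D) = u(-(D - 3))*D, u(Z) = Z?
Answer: -45585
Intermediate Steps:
J(S) = 3
j(D) = D*(3 - D) (j(D) = (-(D - 3))*D = (-(-3 + D))*D = (3 - D)*D = D*(3 - D))
-45585 - j(J(5*(-5 + 1))) = -45585 - 3*(3 - 1*3) = -45585 - 3*(3 - 3) = -45585 - 3*0 = -45585 - 1*0 = -45585 + 0 = -45585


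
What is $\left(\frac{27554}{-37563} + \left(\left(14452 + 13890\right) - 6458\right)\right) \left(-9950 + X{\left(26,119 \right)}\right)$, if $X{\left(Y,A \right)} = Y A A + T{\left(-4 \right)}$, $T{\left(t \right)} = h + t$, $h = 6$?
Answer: $\frac{294472043674844}{37563} \approx 7.8394 \cdot 10^{9}$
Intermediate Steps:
$T{\left(t \right)} = 6 + t$
$X{\left(Y,A \right)} = 2 + Y A^{2}$ ($X{\left(Y,A \right)} = Y A A + \left(6 - 4\right) = A Y A + 2 = Y A^{2} + 2 = 2 + Y A^{2}$)
$\left(\frac{27554}{-37563} + \left(\left(14452 + 13890\right) - 6458\right)\right) \left(-9950 + X{\left(26,119 \right)}\right) = \left(\frac{27554}{-37563} + \left(\left(14452 + 13890\right) - 6458\right)\right) \left(-9950 + \left(2 + 26 \cdot 119^{2}\right)\right) = \left(27554 \left(- \frac{1}{37563}\right) + \left(28342 - 6458\right)\right) \left(-9950 + \left(2 + 26 \cdot 14161\right)\right) = \left(- \frac{27554}{37563} + 21884\right) \left(-9950 + \left(2 + 368186\right)\right) = \frac{822001138 \left(-9950 + 368188\right)}{37563} = \frac{822001138}{37563} \cdot 358238 = \frac{294472043674844}{37563}$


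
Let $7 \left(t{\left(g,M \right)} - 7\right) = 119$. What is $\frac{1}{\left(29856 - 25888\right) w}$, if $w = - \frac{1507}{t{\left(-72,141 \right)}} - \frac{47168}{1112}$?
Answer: $- \frac{417}{174084592} \approx -2.3954 \cdot 10^{-6}$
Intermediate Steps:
$t{\left(g,M \right)} = 24$ ($t{\left(g,M \right)} = 7 + \frac{1}{7} \cdot 119 = 7 + 17 = 24$)
$w = - \frac{350977}{3336}$ ($w = - \frac{1507}{24} - \frac{47168}{1112} = \left(-1507\right) \frac{1}{24} - \frac{5896}{139} = - \frac{1507}{24} - \frac{5896}{139} = - \frac{350977}{3336} \approx -105.21$)
$\frac{1}{\left(29856 - 25888\right) w} = \frac{1}{\left(29856 - 25888\right) \left(- \frac{350977}{3336}\right)} = \frac{1}{3968} \left(- \frac{3336}{350977}\right) = - \frac{417}{174084592}$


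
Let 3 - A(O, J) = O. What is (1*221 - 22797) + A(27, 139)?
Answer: -22600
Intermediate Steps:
A(O, J) = 3 - O
(1*221 - 22797) + A(27, 139) = (1*221 - 22797) + (3 - 1*27) = (221 - 22797) + (3 - 27) = -22576 - 24 = -22600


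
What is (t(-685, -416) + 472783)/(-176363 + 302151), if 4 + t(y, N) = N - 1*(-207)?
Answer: 236285/62894 ≈ 3.7569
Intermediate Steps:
t(y, N) = 203 + N (t(y, N) = -4 + (N - 1*(-207)) = -4 + (N + 207) = -4 + (207 + N) = 203 + N)
(t(-685, -416) + 472783)/(-176363 + 302151) = ((203 - 416) + 472783)/(-176363 + 302151) = (-213 + 472783)/125788 = 472570*(1/125788) = 236285/62894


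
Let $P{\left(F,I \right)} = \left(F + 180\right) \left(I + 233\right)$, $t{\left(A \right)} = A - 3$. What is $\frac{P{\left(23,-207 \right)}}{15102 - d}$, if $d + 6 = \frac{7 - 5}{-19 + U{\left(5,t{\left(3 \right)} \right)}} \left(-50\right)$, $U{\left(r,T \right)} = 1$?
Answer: $\frac{23751}{67961} \approx 0.34948$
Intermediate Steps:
$t{\left(A \right)} = -3 + A$ ($t{\left(A \right)} = A - 3 = -3 + A$)
$P{\left(F,I \right)} = \left(180 + F\right) \left(233 + I\right)$
$d = - \frac{4}{9}$ ($d = -6 + \frac{7 - 5}{-19 + 1} \left(-50\right) = -6 + \frac{2}{-18} \left(-50\right) = -6 + 2 \left(- \frac{1}{18}\right) \left(-50\right) = -6 - - \frac{50}{9} = -6 + \frac{50}{9} = - \frac{4}{9} \approx -0.44444$)
$\frac{P{\left(23,-207 \right)}}{15102 - d} = \frac{41940 + 180 \left(-207\right) + 233 \cdot 23 + 23 \left(-207\right)}{15102 - - \frac{4}{9}} = \frac{41940 - 37260 + 5359 - 4761}{15102 + \frac{4}{9}} = \frac{5278}{\frac{135922}{9}} = 5278 \cdot \frac{9}{135922} = \frac{23751}{67961}$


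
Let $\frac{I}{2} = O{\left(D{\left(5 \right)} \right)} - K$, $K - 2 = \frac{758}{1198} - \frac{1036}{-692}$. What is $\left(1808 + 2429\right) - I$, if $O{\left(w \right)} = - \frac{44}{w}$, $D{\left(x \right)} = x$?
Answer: $\frac{2208736791}{518135} \approx 4262.9$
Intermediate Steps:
$K = \frac{427962}{103627}$ ($K = 2 + \left(\frac{758}{1198} - \frac{1036}{-692}\right) = 2 + \left(758 \cdot \frac{1}{1198} - - \frac{259}{173}\right) = 2 + \left(\frac{379}{599} + \frac{259}{173}\right) = 2 + \frac{220708}{103627} = \frac{427962}{103627} \approx 4.1298$)
$I = - \frac{13398796}{518135}$ ($I = 2 \left(- \frac{44}{5} - \frac{427962}{103627}\right) = 2 \left(- \frac{6699398}{518135}\right) = - \frac{13398796}{518135} \approx -25.86$)
$\left(1808 + 2429\right) - I = \left(1808 + 2429\right) - - \frac{13398796}{518135} = 4237 + \frac{13398796}{518135} = \frac{2208736791}{518135}$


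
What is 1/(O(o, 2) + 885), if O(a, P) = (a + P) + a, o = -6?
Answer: 1/875 ≈ 0.0011429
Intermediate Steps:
O(a, P) = P + 2*a (O(a, P) = (P + a) + a = P + 2*a)
1/(O(o, 2) + 885) = 1/((2 + 2*(-6)) + 885) = 1/((2 - 12) + 885) = 1/(-10 + 885) = 1/875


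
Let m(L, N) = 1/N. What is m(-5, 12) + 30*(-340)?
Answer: -122399/12 ≈ -10200.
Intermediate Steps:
m(-5, 12) + 30*(-340) = 1/12 + 30*(-340) = 1/12 - 10200 = -122399/12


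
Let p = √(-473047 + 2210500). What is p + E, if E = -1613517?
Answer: -1613517 + √1737453 ≈ -1.6122e+6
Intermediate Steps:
p = √1737453 ≈ 1318.1
p + E = √1737453 - 1613517 = -1613517 + √1737453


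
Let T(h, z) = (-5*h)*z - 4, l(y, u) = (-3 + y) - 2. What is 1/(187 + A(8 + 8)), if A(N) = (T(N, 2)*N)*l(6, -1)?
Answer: -1/2437 ≈ -0.00041034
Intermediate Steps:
l(y, u) = -5 + y
T(h, z) = -4 - 5*h*z (T(h, z) = -5*h*z - 4 = -4 - 5*h*z)
A(N) = N*(-4 - 10*N) (A(N) = ((-4 - 5*N*2)*N)*(-5 + 6) = ((-4 - 10*N)*N)*1 = (N*(-4 - 10*N))*1 = N*(-4 - 10*N))
1/(187 + A(8 + 8)) = 1/(187 - 2*(8 + 8)*(2 + 5*(8 + 8))) = 1/(187 - 2*16*(2 + 5*16)) = 1/(187 - 2*16*(2 + 80)) = 1/(187 - 2*16*82) = 1/(187 - 2624) = 1/(-2437) = -1/2437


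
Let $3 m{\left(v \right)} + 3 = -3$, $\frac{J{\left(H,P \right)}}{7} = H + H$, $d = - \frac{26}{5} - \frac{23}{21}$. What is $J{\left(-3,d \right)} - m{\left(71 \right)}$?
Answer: $-40$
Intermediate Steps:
$d = - \frac{661}{105}$ ($d = \left(-26\right) \frac{1}{5} - \frac{23}{21} = - \frac{26}{5} - \frac{23}{21} = - \frac{661}{105} \approx -6.2952$)
$J{\left(H,P \right)} = 14 H$ ($J{\left(H,P \right)} = 7 \left(H + H\right) = 7 \cdot 2 H = 14 H$)
$m{\left(v \right)} = -2$ ($m{\left(v \right)} = -1 + \frac{1}{3} \left(-3\right) = -1 - 1 = -2$)
$J{\left(-3,d \right)} - m{\left(71 \right)} = 14 \left(-3\right) - -2 = -42 + 2 = -40$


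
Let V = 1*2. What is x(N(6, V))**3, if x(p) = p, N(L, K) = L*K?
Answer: 1728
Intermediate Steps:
V = 2
N(L, K) = K*L
x(N(6, V))**3 = (2*6)**3 = 12**3 = 1728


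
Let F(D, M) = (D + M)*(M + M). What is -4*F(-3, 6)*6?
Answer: -864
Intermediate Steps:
F(D, M) = 2*M*(D + M) (F(D, M) = (D + M)*(2*M) = 2*M*(D + M))
-4*F(-3, 6)*6 = -4*2*6*(-3 + 6)*6 = -4*2*6*3*6 = -144*6 = -4*216 = -864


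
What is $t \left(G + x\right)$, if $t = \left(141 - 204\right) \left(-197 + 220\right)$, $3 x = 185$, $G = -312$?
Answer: $362733$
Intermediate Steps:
$x = \frac{185}{3}$ ($x = \frac{1}{3} \cdot 185 = \frac{185}{3} \approx 61.667$)
$t = -1449$ ($t = \left(-63\right) 23 = -1449$)
$t \left(G + x\right) = - 1449 \left(-312 + \frac{185}{3}\right) = \left(-1449\right) \left(- \frac{751}{3}\right) = 362733$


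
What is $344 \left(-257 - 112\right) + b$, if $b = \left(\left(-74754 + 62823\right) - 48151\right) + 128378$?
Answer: $-58640$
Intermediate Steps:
$b = 68296$ ($b = \left(-11931 - 48151\right) + 128378 = -60082 + 128378 = 68296$)
$344 \left(-257 - 112\right) + b = 344 \left(-257 - 112\right) + 68296 = 344 \left(-369\right) + 68296 = -126936 + 68296 = -58640$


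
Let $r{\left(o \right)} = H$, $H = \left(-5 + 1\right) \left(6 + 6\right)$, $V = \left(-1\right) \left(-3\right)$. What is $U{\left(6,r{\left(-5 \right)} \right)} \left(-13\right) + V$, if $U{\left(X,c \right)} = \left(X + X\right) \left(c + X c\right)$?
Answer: $52419$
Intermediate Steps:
$V = 3$
$H = -48$ ($H = \left(-4\right) 12 = -48$)
$r{\left(o \right)} = -48$
$U{\left(X,c \right)} = 2 X \left(c + X c\right)$
$U{\left(6,r{\left(-5 \right)} \right)} \left(-13\right) + V = 2 \cdot 6 \left(-48\right) \left(1 + 6\right) \left(-13\right) + 3 = 2 \cdot 6 \left(-48\right) 7 \left(-13\right) + 3 = \left(-4032\right) \left(-13\right) + 3 = 52416 + 3 = 52419$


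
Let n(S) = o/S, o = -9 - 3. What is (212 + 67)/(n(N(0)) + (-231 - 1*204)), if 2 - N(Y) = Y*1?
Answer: -31/49 ≈ -0.63265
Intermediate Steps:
N(Y) = 2 - Y
o = -12
n(S) = -12/S
(212 + 67)/(n(N(0)) + (-231 - 1*204)) = (212 + 67)/(-12/(2 - 1*0) + (-231 - 1*204)) = 279/(-12/(2 + 0) + (-231 - 204)) = 279/(-12/2 - 435) = 279/(-12*½ - 435) = 279/(-6 - 435) = 279/(-441) = 279*(-1/441) = -31/49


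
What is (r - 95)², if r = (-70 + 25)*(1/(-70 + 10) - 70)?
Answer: 149401729/16 ≈ 9.3376e+6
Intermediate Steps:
r = 12603/4 (r = -45*(1/(-60) - 70) = -45*(-1/60 - 70) = -45*(-4201/60) = 12603/4 ≈ 3150.8)
(r - 95)² = (12603/4 - 95)² = (12223/4)² = 149401729/16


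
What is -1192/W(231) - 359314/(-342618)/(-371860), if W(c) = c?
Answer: -25311325156949/4905128284980 ≈ -5.1602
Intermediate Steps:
-1192/W(231) - 359314/(-342618)/(-371860) = -1192/231 - 359314/(-342618)/(-371860) = -1192*1/231 - 359314*(-1/342618)*(-1/371860) = -1192/231 + (179657/171309)*(-1/371860) = -1192/231 - 179657/63702964740 = -25311325156949/4905128284980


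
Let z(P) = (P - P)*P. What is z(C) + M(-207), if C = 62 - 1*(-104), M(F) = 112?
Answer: 112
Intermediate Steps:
C = 166 (C = 62 + 104 = 166)
z(P) = 0 (z(P) = 0*P = 0)
z(C) + M(-207) = 0 + 112 = 112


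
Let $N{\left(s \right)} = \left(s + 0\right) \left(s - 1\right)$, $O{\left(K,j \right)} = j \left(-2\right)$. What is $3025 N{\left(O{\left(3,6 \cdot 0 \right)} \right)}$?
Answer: $0$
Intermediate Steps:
$O{\left(K,j \right)} = - 2 j$
$N{\left(s \right)} = s \left(-1 + s\right)$
$3025 N{\left(O{\left(3,6 \cdot 0 \right)} \right)} = 3025 - 2 \cdot 6 \cdot 0 \left(-1 - 2 \cdot 6 \cdot 0\right) = 3025 \left(-2\right) 0 \left(-1 - 0\right) = 3025 \cdot 0 \left(-1 + 0\right) = 3025 \cdot 0 \left(-1\right) = 3025 \cdot 0 = 0$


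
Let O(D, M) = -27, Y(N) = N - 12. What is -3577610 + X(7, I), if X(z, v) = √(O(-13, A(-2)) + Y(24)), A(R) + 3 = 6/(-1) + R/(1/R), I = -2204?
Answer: -3577610 + I*√15 ≈ -3.5776e+6 + 3.873*I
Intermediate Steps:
Y(N) = -12 + N
A(R) = -9 + R² (A(R) = -3 + (6/(-1) + R/(1/R)) = -3 + (6*(-1) + R*R) = -3 + (-6 + R²) = -9 + R²)
X(z, v) = I*√15 (X(z, v) = √(-27 + (-12 + 24)) = √(-27 + 12) = √(-15) = I*√15)
-3577610 + X(7, I) = -3577610 + I*√15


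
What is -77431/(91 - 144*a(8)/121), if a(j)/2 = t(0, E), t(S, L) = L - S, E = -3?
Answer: -9369151/11875 ≈ -788.98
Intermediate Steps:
a(j) = -6 (a(j) = 2*(-3 - 1*0) = 2*(-3 + 0) = 2*(-3) = -6)
-77431/(91 - 144*a(8)/121) = -77431/(91 - (-864)/121) = -77431/(91 - 144*(-6/121)) = -77431/(91 + 864/121) = -77431/11875/121 = -77431*121/11875 = -9369151/11875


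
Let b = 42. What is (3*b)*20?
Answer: 2520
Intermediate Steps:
(3*b)*20 = (3*42)*20 = 126*20 = 2520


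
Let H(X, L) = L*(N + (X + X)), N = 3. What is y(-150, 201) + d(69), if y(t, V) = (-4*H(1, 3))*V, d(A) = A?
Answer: -11991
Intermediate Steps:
H(X, L) = L*(3 + 2*X) (H(X, L) = L*(3 + (X + X)) = L*(3 + 2*X))
y(t, V) = -60*V (y(t, V) = (-12*(3 + 2*1))*V = (-12*(3 + 2))*V = (-12*5)*V = (-4*15)*V = -60*V)
y(-150, 201) + d(69) = -60*201 + 69 = -12060 + 69 = -11991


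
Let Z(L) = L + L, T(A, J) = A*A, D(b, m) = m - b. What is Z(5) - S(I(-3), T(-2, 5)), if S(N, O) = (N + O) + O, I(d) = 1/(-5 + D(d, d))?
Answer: 11/5 ≈ 2.2000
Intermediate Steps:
T(A, J) = A**2
I(d) = -1/5 (I(d) = 1/(-5 + (d - d)) = 1/(-5 + 0) = 1/(-5) = -1/5)
S(N, O) = N + 2*O
Z(L) = 2*L
Z(5) - S(I(-3), T(-2, 5)) = 2*5 - (-1/5 + 2*(-2)**2) = 10 - (-1/5 + 2*4) = 10 - (-1/5 + 8) = 10 - 1*39/5 = 10 - 39/5 = 11/5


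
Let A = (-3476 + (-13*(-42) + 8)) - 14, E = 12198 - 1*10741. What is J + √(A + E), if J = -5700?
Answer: -5700 + I*√1479 ≈ -5700.0 + 38.458*I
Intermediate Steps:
E = 1457 (E = 12198 - 10741 = 1457)
A = -2936 (A = (-3476 + (546 + 8)) - 14 = (-3476 + 554) - 14 = -2922 - 14 = -2936)
J + √(A + E) = -5700 + √(-2936 + 1457) = -5700 + √(-1479) = -5700 + I*√1479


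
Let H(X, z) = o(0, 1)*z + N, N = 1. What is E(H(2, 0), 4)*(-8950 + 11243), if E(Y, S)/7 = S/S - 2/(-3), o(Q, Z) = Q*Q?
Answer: 80255/3 ≈ 26752.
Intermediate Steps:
o(Q, Z) = Q**2
H(X, z) = 1 (H(X, z) = 0**2*z + 1 = 0*z + 1 = 0 + 1 = 1)
E(Y, S) = 35/3 (E(Y, S) = 7*(S/S - 2/(-3)) = 7*(1 - 2*(-1/3)) = 7*(1 + 2/3) = 7*(5/3) = 35/3)
E(H(2, 0), 4)*(-8950 + 11243) = 35*(-8950 + 11243)/3 = (35/3)*2293 = 80255/3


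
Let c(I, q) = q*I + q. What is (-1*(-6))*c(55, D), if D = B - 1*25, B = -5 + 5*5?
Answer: -1680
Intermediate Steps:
B = 20 (B = -5 + 25 = 20)
D = -5 (D = 20 - 1*25 = 20 - 25 = -5)
c(I, q) = q + I*q (c(I, q) = I*q + q = q + I*q)
(-1*(-6))*c(55, D) = (-1*(-6))*(-5*(1 + 55)) = 6*(-5*56) = 6*(-280) = -1680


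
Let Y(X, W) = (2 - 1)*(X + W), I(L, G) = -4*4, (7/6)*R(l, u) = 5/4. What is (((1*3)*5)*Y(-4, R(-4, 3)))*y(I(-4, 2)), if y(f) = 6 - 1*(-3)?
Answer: -5535/14 ≈ -395.36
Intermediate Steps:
R(l, u) = 15/14 (R(l, u) = 6*(5/4)/7 = 6*(5*(¼))/7 = (6/7)*(5/4) = 15/14)
I(L, G) = -16
y(f) = 9 (y(f) = 6 + 3 = 9)
Y(X, W) = W + X (Y(X, W) = 1*(W + X) = W + X)
(((1*3)*5)*Y(-4, R(-4, 3)))*y(I(-4, 2)) = (((1*3)*5)*(15/14 - 4))*9 = ((3*5)*(-41/14))*9 = (15*(-41/14))*9 = -615/14*9 = -5535/14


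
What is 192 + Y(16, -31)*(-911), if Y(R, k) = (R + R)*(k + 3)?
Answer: 816448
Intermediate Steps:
Y(R, k) = 2*R*(3 + k) (Y(R, k) = (2*R)*(3 + k) = 2*R*(3 + k))
192 + Y(16, -31)*(-911) = 192 + (2*16*(3 - 31))*(-911) = 192 + (2*16*(-28))*(-911) = 192 - 896*(-911) = 192 + 816256 = 816448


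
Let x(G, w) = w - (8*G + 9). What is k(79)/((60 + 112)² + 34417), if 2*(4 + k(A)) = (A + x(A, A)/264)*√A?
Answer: -4/64001 + 10147*√79/16896264 ≈ 0.0052753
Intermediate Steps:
x(G, w) = -9 + w - 8*G (x(G, w) = w - (9 + 8*G) = w + (-9 - 8*G) = -9 + w - 8*G)
k(A) = -4 + √A*(-3/88 + 257*A/264)/2 (k(A) = -4 + ((A + (-9 + A - 8*A)/264)*√A)/2 = -4 + ((A + (-9 - 7*A)*(1/264))*√A)/2 = -4 + ((A + (-3/88 - 7*A/264))*√A)/2 = -4 + ((-3/88 + 257*A/264)*√A)/2 = -4 + (√A*(-3/88 + 257*A/264))/2 = -4 + √A*(-3/88 + 257*A/264)/2)
k(79)/((60 + 112)² + 34417) = (-4 - 3*√79/176 + 257*79^(3/2)/528)/((60 + 112)² + 34417) = (-4 - 3*√79/176 + 257*(79*√79)/528)/(172² + 34417) = (-4 - 3*√79/176 + 20303*√79/528)/(29584 + 34417) = (-4 + 10147*√79/264)/64001 = (-4 + 10147*√79/264)*(1/64001) = -4/64001 + 10147*√79/16896264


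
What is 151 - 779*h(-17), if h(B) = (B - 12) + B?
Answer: 35985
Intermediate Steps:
h(B) = -12 + 2*B (h(B) = (-12 + B) + B = -12 + 2*B)
151 - 779*h(-17) = 151 - 779*(-12 + 2*(-17)) = 151 - 779*(-12 - 34) = 151 - 779*(-46) = 151 + 35834 = 35985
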